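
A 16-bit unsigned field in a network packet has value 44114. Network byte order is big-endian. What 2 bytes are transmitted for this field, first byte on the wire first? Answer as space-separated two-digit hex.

44114 in hexadecimal, padded to 16 bits, is 0xAC52.
Split into bytes (most-significant first): AC 52.
Big-endian: lowest address holds the most-significant byte.
So the memory order matches the most-significant-first order: AC 52.

AC 52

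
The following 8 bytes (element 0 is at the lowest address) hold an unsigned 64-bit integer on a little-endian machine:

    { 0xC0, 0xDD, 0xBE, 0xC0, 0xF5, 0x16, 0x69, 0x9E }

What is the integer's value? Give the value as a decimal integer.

11414679975303765440

Little-endian: lowest address holds the least-significant byte.
Reassemble most-significant byte first: 9E 69 16 F5 C0 BE DD C0 → 0x9E6916F5C0BEDDC0.
0x9E6916F5C0BEDDC0 = 11414679975303765440.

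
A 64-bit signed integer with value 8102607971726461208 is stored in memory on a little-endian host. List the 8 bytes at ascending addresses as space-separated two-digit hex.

18 09 01 55 05 3F 72 70

8102607971726461208 in hexadecimal, padded to 64 bits, is 0x70723F0555010918.
Split into bytes (most-significant first): 70 72 3F 05 55 01 09 18.
Little-endian stores the least-significant byte at the lowest address.
So at ascending addresses the bytes are 18 09 01 55 05 3F 72 70.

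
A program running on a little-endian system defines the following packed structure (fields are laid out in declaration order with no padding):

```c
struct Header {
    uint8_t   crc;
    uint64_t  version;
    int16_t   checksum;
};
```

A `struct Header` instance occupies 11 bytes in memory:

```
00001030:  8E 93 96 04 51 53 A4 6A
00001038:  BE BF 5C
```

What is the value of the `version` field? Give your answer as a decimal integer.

13720959892486133395

`version` follows `crc` (1 byte), so it starts at byte offset 1 and occupies 8 bytes.
Bytes at offsets 1..8: 93 96 04 51 53 A4 6A BE.
Little-endian stores the least-significant byte at the lowest address.
Reassemble most-significant byte first: BE 6A A4 53 51 04 96 93 → 0xBE6AA45351049693.
0xBE6AA45351049693 = 13720959892486133395.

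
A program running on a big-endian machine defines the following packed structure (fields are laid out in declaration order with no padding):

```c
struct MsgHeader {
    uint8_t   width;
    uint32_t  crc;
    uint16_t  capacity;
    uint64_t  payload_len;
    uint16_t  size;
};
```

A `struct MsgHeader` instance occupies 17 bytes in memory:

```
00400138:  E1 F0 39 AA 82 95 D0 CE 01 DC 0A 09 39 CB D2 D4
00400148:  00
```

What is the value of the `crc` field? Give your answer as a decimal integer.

4030311042

`crc` follows `width` (1 byte), so it starts at byte offset 1 and occupies 4 bytes.
Bytes at offsets 1..4: F0 39 AA 82.
Big-endian stores the most-significant byte at the lowest address.
The bytes are already most-significant first: 0xF039AA82.
0xF039AA82 = 4030311042.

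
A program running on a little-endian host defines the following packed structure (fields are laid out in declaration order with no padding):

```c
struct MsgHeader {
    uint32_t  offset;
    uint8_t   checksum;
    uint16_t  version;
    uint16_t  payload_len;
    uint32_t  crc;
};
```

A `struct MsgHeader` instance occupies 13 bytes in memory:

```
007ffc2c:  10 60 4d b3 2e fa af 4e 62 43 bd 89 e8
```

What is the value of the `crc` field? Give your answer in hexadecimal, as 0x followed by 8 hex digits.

0xE889BD43

`crc` follows `offset` (4 B), `checksum` (1 B), `version` (2 B), `payload_len` (2 B), so it starts at offset 4 + 1 + 2 + 2 = 9 and occupies 4 bytes.
Bytes at offsets 9..12: 43 BD 89 E8.
In little-endian order the low byte comes first in memory.
Reassemble most-significant byte first: E8 89 BD 43 → 0xE889BD43.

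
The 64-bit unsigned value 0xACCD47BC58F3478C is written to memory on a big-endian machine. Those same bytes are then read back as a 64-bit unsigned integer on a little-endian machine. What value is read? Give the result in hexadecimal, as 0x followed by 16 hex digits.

Stored big-endian, the bytes at ascending addresses are AC CD 47 BC 58 F3 47 8C.
Read back as little-endian, the first byte is least significant, giving 0x8C47F358BC47CDAC.

0x8C47F358BC47CDAC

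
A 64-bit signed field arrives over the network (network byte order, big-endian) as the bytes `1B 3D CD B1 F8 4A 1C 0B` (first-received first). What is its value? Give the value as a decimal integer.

1962951176861916171

In big-endian order the high byte comes first in memory.
The bytes are already most-significant first: 0x1B3DCDB1F84A1C0B.
0x1B3DCDB1F84A1C0B = 1962951176861916171.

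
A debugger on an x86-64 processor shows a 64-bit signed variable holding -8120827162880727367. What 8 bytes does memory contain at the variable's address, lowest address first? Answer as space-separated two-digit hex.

B9 A6 26 AA B8 06 4D 8F

Two's complement of -8120827162880727367 in 64 bits: 8120827162880727367 = 0x70B2F94755D95947; invert → 0x8F4D06B8AA26A6B8; add 1 → 0x8F4D06B8AA26A6B9.
Split into bytes (most-significant first): 8F 4D 06 B8 AA 26 A6 B9.
Little-endian: lowest address holds the least-significant byte.
So at ascending addresses the bytes are B9 A6 26 AA B8 06 4D 8F.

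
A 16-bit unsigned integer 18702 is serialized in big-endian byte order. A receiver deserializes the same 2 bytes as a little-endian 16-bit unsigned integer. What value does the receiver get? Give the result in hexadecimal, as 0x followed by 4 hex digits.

0x0E49

18702 in 16-bit hexadecimal is 0x490E.
Stored big-endian, the bytes at ascending addresses are 49 0E.
Read back as little-endian, the first byte is least significant, giving 0x0E49.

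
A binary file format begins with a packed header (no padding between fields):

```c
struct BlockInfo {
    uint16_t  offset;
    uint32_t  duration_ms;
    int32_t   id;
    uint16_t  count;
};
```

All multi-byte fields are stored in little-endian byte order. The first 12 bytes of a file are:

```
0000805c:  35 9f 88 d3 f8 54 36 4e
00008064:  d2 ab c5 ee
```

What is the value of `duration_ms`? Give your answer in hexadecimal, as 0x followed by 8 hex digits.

`duration_ms` follows `offset` (2 bytes), so it starts at byte offset 2 and occupies 4 bytes.
Bytes at offsets 2..5: 88 D3 F8 54.
Little-endian stores the least-significant byte at the lowest address.
Reassemble most-significant byte first: 54 F8 D3 88 → 0x54F8D388.

0x54F8D388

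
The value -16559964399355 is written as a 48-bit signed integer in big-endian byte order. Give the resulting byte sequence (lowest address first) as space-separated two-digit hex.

F0 F0 55 34 59 05

Two's complement of -16559964399355 in 48 bits: 16559964399355 = 0x0F0FAACBA6FB; invert → 0xF0F055345904; add 1 → 0xF0F055345905.
Split into bytes (most-significant first): F0 F0 55 34 59 05.
Big-endian stores the most-significant byte at the lowest address.
So the memory order matches the most-significant-first order: F0 F0 55 34 59 05.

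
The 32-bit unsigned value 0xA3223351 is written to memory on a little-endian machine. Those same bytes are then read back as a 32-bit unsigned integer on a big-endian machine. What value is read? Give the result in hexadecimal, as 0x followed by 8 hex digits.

Stored little-endian, the bytes at ascending addresses are 51 33 22 A3.
Read back as big-endian, the last byte is least significant, giving 0x513322A3.

0x513322A3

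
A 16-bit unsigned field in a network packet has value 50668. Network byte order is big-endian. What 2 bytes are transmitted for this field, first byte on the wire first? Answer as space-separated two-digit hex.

50668 in hexadecimal, padded to 16 bits, is 0xC5EC.
Split into bytes (most-significant first): C5 EC.
Big-endian: lowest address holds the most-significant byte.
So the memory order matches the most-significant-first order: C5 EC.

C5 EC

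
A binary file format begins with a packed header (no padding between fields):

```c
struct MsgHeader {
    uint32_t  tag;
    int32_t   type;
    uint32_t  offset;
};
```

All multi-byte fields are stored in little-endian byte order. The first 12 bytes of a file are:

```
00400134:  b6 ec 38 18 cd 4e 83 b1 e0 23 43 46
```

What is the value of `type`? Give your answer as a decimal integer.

`type` follows `tag` (4 bytes), so it starts at byte offset 4 and occupies 4 bytes.
Bytes at offsets 4..7: CD 4E 83 B1.
In little-endian order the low byte comes first in memory.
Reassemble most-significant byte first: B1 83 4E CD → 0xB1834ECD.
Top bit is set, so as a signed 32-bit value this is 0xB1834ECD − 2^32 = -1316794675.

-1316794675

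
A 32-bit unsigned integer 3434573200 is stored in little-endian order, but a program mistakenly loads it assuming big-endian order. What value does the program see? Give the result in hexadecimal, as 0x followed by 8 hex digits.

3434573200 in 32-bit hexadecimal is 0xCCB76D90.
Stored little-endian, the bytes at ascending addresses are 90 6D B7 CC.
Read back as big-endian, the last byte is least significant, giving 0x906DB7CC.

0x906DB7CC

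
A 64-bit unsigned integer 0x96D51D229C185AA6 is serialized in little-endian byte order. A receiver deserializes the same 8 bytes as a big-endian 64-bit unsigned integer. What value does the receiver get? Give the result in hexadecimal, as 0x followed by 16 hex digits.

Stored little-endian, the bytes at ascending addresses are A6 5A 18 9C 22 1D D5 96.
Read back as big-endian, the last byte is least significant, giving 0xA65A189C221DD596.

0xA65A189C221DD596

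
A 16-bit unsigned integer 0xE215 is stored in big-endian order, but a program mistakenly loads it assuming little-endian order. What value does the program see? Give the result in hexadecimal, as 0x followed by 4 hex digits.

0x15E2

Stored big-endian, the bytes at ascending addresses are E2 15.
Read back as little-endian, the first byte is least significant, giving 0x15E2.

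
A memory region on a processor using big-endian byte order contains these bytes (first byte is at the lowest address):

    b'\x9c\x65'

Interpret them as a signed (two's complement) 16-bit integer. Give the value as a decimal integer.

-25499

Big-endian stores the most-significant byte at the lowest address.
The bytes are already most-significant first: 0x9C65.
Top bit is set, so as a signed 16-bit value this is 0x9C65 − 2^16 = -25499.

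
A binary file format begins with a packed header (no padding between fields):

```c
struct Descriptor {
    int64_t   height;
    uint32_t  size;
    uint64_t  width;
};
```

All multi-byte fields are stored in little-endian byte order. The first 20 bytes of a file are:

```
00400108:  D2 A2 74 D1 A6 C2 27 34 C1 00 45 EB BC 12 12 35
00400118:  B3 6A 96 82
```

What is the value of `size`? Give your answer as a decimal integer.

`size` follows `height` (8 bytes), so it starts at byte offset 8 and occupies 4 bytes.
Bytes at offsets 8..11: C1 00 45 EB.
Little-endian: lowest address holds the least-significant byte.
Reassemble most-significant byte first: EB 45 00 C1 → 0xEB4500C1.
0xEB4500C1 = 3947167937.

3947167937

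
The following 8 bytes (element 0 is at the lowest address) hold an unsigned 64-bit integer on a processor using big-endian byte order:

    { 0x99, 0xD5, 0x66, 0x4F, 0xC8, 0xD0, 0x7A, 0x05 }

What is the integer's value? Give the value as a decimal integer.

11084878550699899397

Big-endian stores the most-significant byte at the lowest address.
The bytes are already most-significant first: 0x99D5664FC8D07A05.
0x99D5664FC8D07A05 = 11084878550699899397.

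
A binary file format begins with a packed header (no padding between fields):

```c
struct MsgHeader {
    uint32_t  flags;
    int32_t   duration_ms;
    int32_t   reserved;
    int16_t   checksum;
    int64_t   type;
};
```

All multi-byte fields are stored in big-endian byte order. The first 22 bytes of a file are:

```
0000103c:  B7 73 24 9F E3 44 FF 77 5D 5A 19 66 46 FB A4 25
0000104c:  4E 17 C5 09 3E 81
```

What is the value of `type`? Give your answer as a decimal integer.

-6618798213354144127

`type` follows `flags` (4 B), `duration_ms` (4 B), `reserved` (4 B), `checksum` (2 B), so it starts at offset 4 + 4 + 4 + 2 = 14 and occupies 8 bytes.
Bytes at offsets 14..21: A4 25 4E 17 C5 09 3E 81.
Big-endian stores the most-significant byte at the lowest address.
The bytes are already most-significant first: 0xA4254E17C5093E81.
Top bit is set, so as a signed 64-bit value this is 0xA4254E17C5093E81 − 2^64 = -6618798213354144127.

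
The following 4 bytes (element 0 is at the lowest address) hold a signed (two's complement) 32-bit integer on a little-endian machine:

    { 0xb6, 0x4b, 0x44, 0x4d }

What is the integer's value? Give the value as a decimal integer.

1296321462

In little-endian order the low byte comes first in memory.
Reassemble most-significant byte first: 4D 44 4B B6 → 0x4D444BB6.
0x4D444BB6 = 1296321462.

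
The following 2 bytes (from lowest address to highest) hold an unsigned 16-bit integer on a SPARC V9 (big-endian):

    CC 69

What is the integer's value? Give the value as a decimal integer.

Big-endian stores the most-significant byte at the lowest address.
The bytes are already most-significant first: 0xCC69.
0xCC69 = 52329.

52329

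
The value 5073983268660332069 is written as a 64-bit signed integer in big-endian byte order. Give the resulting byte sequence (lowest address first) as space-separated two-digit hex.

46 6A 68 E6 54 C6 46 25

5073983268660332069 in hexadecimal, padded to 64 bits, is 0x466A68E654C64625.
Split into bytes (most-significant first): 46 6A 68 E6 54 C6 46 25.
Big-endian: lowest address holds the most-significant byte.
So the memory order matches the most-significant-first order: 46 6A 68 E6 54 C6 46 25.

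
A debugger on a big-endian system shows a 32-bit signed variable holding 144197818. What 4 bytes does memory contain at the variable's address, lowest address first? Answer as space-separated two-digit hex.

144197818 in hexadecimal, padded to 32 bits, is 0x089848BA.
Split into bytes (most-significant first): 08 98 48 BA.
Big-endian: lowest address holds the most-significant byte.
So the memory order matches the most-significant-first order: 08 98 48 BA.

08 98 48 BA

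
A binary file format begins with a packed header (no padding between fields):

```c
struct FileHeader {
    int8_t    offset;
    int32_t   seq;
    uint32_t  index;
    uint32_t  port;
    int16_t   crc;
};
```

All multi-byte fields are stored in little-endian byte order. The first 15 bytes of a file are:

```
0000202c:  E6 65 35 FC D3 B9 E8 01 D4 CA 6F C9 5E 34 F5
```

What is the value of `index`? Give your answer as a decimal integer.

`index` follows `offset` (1 B), `seq` (4 B), so it starts at offset 1 + 4 = 5 and occupies 4 bytes.
Bytes at offsets 5..8: B9 E8 01 D4.
In little-endian order the low byte comes first in memory.
Reassemble most-significant byte first: D4 01 E8 B9 → 0xD401E8B9.
0xD401E8B9 = 3556894905.

3556894905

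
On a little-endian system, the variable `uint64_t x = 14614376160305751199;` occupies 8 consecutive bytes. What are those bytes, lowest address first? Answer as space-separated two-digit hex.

14614376160305751199 in hexadecimal, padded to 64 bits, is 0xCAD0B1B000F6249F.
Split into bytes (most-significant first): CA D0 B1 B0 00 F6 24 9F.
In little-endian order the low byte comes first in memory.
So at ascending addresses the bytes are 9F 24 F6 00 B0 B1 D0 CA.

9F 24 F6 00 B0 B1 D0 CA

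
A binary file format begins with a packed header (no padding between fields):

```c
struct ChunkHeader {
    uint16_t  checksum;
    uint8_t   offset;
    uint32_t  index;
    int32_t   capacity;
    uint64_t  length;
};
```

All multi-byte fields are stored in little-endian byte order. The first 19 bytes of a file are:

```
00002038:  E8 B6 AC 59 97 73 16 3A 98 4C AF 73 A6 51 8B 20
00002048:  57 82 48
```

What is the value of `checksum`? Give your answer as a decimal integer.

`checksum` is the first field, at byte offset 0, occupying 2 bytes.
Bytes at offsets 0..1: E8 B6.
Little-endian: lowest address holds the least-significant byte.
Reassemble most-significant byte first: B6 E8 → 0xB6E8.
0xB6E8 = 46824.

46824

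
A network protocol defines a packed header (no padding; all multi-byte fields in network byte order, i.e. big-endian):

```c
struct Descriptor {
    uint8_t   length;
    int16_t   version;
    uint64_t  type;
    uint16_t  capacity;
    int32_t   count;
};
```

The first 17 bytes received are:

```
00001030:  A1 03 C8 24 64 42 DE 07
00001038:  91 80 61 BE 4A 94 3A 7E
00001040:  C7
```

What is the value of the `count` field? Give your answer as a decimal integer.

`count` follows `length` (1 B), `version` (2 B), `type` (8 B), `capacity` (2 B), so it starts at offset 1 + 2 + 8 + 2 = 13 and occupies 4 bytes.
Bytes at offsets 13..16: 94 3A 7E C7.
Big-endian stores the most-significant byte at the lowest address.
The bytes are already most-significant first: 0x943A7EC7.
Top bit is set, so as a signed 32-bit value this is 0x943A7EC7 − 2^32 = -1808105785.

-1808105785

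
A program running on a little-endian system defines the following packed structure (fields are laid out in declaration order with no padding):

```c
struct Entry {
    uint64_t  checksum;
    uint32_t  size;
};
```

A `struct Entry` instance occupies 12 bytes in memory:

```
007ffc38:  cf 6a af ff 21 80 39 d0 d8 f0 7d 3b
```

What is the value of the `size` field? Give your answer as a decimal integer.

`size` follows `checksum` (8 bytes), so it starts at byte offset 8 and occupies 4 bytes.
Bytes at offsets 8..11: D8 F0 7D 3B.
Little-endian stores the least-significant byte at the lowest address.
Reassemble most-significant byte first: 3B 7D F0 D8 → 0x3B7DF0D8.
0x3B7DF0D8 = 998109400.

998109400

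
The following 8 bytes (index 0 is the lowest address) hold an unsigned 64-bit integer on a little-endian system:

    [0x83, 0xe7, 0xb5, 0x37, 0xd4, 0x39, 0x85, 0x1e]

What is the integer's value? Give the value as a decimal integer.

2199227576670873475

Little-endian: lowest address holds the least-significant byte.
Reassemble most-significant byte first: 1E 85 39 D4 37 B5 E7 83 → 0x1E8539D437B5E783.
0x1E8539D437B5E783 = 2199227576670873475.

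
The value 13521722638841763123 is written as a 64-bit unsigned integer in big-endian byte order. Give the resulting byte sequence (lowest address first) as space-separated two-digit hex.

13521722638841763123 in hexadecimal, padded to 64 bits, is 0xBBA6CF194F855533.
Split into bytes (most-significant first): BB A6 CF 19 4F 85 55 33.
In big-endian order the high byte comes first in memory.
So the memory order matches the most-significant-first order: BB A6 CF 19 4F 85 55 33.

BB A6 CF 19 4F 85 55 33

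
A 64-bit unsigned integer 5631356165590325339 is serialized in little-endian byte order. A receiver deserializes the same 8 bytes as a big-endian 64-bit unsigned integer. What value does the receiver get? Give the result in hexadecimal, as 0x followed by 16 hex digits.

0x5B98B7AD9898264E

5631356165590325339 in 64-bit hexadecimal is 0x4E269898ADB7985B.
Stored little-endian, the bytes at ascending addresses are 5B 98 B7 AD 98 98 26 4E.
Read back as big-endian, the last byte is least significant, giving 0x5B98B7AD9898264E.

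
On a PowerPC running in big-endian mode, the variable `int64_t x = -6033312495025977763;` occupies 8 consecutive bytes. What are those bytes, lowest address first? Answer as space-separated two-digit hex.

AC 45 5E 40 6B 0D 06 5D

Two's complement of -6033312495025977763 in 64 bits: 6033312495025977763 = 0x53BAA1BF94F2F9A3; invert → 0xAC455E406B0D065C; add 1 → 0xAC455E406B0D065D.
Split into bytes (most-significant first): AC 45 5E 40 6B 0D 06 5D.
In big-endian order the high byte comes first in memory.
So the memory order matches the most-significant-first order: AC 45 5E 40 6B 0D 06 5D.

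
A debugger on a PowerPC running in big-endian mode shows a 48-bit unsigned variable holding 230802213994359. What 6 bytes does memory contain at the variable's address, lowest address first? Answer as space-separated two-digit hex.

D1 E9 D3 FA 7F 77

230802213994359 in hexadecimal, padded to 48 bits, is 0xD1E9D3FA7F77.
Split into bytes (most-significant first): D1 E9 D3 FA 7F 77.
Big-endian stores the most-significant byte at the lowest address.
So the memory order matches the most-significant-first order: D1 E9 D3 FA 7F 77.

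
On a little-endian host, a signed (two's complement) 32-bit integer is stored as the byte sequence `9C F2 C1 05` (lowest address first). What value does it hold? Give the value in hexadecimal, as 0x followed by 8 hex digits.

0x05C1F29C

Little-endian stores the least-significant byte at the lowest address.
Reassemble most-significant byte first: 05 C1 F2 9C → 0x05C1F29C.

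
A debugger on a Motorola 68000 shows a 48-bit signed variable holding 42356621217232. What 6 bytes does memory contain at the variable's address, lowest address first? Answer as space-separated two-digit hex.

26 85 EB 5C 8D D0

42356621217232 in hexadecimal, padded to 48 bits, is 0x2685EB5C8DD0.
Split into bytes (most-significant first): 26 85 EB 5C 8D D0.
Big-endian: lowest address holds the most-significant byte.
So the memory order matches the most-significant-first order: 26 85 EB 5C 8D D0.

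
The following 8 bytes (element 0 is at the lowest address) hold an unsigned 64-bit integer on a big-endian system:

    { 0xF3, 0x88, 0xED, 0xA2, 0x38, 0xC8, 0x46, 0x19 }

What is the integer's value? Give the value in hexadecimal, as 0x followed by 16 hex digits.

Big-endian: lowest address holds the most-significant byte.
The bytes are already most-significant first: 0xF388EDA238C84619.

0xF388EDA238C84619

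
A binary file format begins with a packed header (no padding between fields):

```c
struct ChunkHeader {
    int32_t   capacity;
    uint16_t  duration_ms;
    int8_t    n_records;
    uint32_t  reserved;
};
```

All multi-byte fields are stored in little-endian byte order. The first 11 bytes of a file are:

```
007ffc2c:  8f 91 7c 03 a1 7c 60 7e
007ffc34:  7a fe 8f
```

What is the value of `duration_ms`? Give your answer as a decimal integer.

31905

`duration_ms` follows `capacity` (4 bytes), so it starts at byte offset 4 and occupies 2 bytes.
Bytes at offsets 4..5: A1 7C.
In little-endian order the low byte comes first in memory.
Reassemble most-significant byte first: 7C A1 → 0x7CA1.
0x7CA1 = 31905.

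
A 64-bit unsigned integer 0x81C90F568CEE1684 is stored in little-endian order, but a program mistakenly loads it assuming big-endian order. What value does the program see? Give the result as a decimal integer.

9518057149000829313

Stored little-endian, the bytes at ascending addresses are 84 16 EE 8C 56 0F C9 81.
Read back as big-endian, the last byte is least significant, giving 0x8416EE8C560FC981.
0x8416EE8C560FC981 = 9518057149000829313.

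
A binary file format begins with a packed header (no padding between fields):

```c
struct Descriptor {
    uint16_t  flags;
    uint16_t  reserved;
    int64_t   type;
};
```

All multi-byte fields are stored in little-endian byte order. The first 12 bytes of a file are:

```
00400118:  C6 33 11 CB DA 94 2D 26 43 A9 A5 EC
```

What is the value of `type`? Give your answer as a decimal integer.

`type` follows `flags` (2 B), `reserved` (2 B), so it starts at offset 2 + 2 = 4 and occupies 8 bytes.
Bytes at offsets 4..11: DA 94 2D 26 43 A9 A5 EC.
In little-endian order the low byte comes first in memory.
Reassemble most-significant byte first: EC A5 A9 43 26 2D 94 DA → 0xECA5A943262D94DA.
Top bit is set, so as a signed 64-bit value this is 0xECA5A943262D94DA − 2^64 = -1394522403732876070.

-1394522403732876070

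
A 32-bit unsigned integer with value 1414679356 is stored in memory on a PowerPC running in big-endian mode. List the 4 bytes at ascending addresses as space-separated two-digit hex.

1414679356 in hexadecimal, padded to 32 bits, is 0x54524B3C.
Split into bytes (most-significant first): 54 52 4B 3C.
In big-endian order the high byte comes first in memory.
So the memory order matches the most-significant-first order: 54 52 4B 3C.

54 52 4B 3C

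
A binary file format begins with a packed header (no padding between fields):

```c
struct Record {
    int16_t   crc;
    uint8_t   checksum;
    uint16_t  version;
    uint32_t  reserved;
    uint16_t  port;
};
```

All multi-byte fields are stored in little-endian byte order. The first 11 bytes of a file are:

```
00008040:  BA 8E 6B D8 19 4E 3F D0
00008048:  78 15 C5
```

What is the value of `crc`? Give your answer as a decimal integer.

-28998

`crc` is the first field, at byte offset 0, occupying 2 bytes.
Bytes at offsets 0..1: BA 8E.
Little-endian: lowest address holds the least-significant byte.
Reassemble most-significant byte first: 8E BA → 0x8EBA.
Top bit is set, so as a signed 16-bit value this is 0x8EBA − 2^16 = -28998.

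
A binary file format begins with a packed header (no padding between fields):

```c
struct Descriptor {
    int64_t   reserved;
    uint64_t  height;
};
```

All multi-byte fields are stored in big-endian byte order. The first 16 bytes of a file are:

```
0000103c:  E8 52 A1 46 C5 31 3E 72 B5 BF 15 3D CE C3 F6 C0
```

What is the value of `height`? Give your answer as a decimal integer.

13096209596622829248

`height` follows `reserved` (8 bytes), so it starts at byte offset 8 and occupies 8 bytes.
Bytes at offsets 8..15: B5 BF 15 3D CE C3 F6 C0.
Big-endian: lowest address holds the most-significant byte.
The bytes are already most-significant first: 0xB5BF153DCEC3F6C0.
0xB5BF153DCEC3F6C0 = 13096209596622829248.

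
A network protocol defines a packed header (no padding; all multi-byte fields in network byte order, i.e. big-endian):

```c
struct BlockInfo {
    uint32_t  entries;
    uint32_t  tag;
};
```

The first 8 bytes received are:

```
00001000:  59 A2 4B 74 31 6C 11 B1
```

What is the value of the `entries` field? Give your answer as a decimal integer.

1503808372

`entries` is the first field, at byte offset 0, occupying 4 bytes.
Bytes at offsets 0..3: 59 A2 4B 74.
Big-endian: lowest address holds the most-significant byte.
The bytes are already most-significant first: 0x59A24B74.
0x59A24B74 = 1503808372.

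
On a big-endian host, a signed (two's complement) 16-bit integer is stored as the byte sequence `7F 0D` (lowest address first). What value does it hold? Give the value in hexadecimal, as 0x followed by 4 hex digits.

In big-endian order the high byte comes first in memory.
The bytes are already most-significant first: 0x7F0D.

0x7F0D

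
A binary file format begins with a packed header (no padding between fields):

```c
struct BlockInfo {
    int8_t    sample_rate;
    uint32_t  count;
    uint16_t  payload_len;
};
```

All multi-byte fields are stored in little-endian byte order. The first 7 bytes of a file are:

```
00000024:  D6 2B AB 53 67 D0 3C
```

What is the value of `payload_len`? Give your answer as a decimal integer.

15568

`payload_len` follows `sample_rate` (1 B), `count` (4 B), so it starts at offset 1 + 4 = 5 and occupies 2 bytes.
Bytes at offsets 5..6: D0 3C.
Little-endian stores the least-significant byte at the lowest address.
Reassemble most-significant byte first: 3C D0 → 0x3CD0.
0x3CD0 = 15568.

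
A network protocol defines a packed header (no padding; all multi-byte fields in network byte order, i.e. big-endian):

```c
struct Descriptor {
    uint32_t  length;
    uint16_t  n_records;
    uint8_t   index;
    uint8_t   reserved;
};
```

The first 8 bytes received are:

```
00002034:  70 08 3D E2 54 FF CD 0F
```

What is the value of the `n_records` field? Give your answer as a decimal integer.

`n_records` follows `length` (4 bytes), so it starts at byte offset 4 and occupies 2 bytes.
Bytes at offsets 4..5: 54 FF.
Big-endian: lowest address holds the most-significant byte.
The bytes are already most-significant first: 0x54FF.
0x54FF = 21759.

21759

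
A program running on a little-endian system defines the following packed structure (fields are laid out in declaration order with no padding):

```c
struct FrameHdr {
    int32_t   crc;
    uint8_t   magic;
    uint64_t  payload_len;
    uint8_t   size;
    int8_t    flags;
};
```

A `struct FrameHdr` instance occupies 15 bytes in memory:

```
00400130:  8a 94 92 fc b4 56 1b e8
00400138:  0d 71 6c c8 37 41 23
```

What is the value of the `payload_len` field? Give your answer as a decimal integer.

`payload_len` follows `crc` (4 B), `magic` (1 B), so it starts at offset 4 + 1 = 5 and occupies 8 bytes.
Bytes at offsets 5..12: 56 1B E8 0D 71 6C C8 37.
Little-endian stores the least-significant byte at the lowest address.
Reassemble most-significant byte first: 37 C8 6C 71 0D E8 1B 56 → 0x37C86C710DE81B56.
0x37C86C710DE81B56 = 4019581900248587094.

4019581900248587094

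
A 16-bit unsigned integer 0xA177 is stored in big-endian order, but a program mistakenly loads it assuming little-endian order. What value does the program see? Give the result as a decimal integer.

Stored big-endian, the bytes at ascending addresses are A1 77.
Read back as little-endian, the first byte is least significant, giving 0x77A1.
0x77A1 = 30625.

30625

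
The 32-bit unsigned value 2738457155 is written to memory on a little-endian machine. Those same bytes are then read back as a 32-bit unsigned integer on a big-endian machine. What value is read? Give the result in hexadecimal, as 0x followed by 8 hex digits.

2738457155 in 32-bit hexadecimal is 0xA3398A43.
Stored little-endian, the bytes at ascending addresses are 43 8A 39 A3.
Read back as big-endian, the last byte is least significant, giving 0x438A39A3.

0x438A39A3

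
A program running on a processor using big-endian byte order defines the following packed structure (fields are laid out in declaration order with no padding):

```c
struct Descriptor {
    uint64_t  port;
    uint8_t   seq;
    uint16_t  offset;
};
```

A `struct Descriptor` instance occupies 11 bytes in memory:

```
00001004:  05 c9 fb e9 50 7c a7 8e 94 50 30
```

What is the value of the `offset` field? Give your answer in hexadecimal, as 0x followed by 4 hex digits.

0x5030

`offset` follows `port` (8 B), `seq` (1 B), so it starts at offset 8 + 1 = 9 and occupies 2 bytes.
Bytes at offsets 9..10: 50 30.
Big-endian: lowest address holds the most-significant byte.
The bytes are already most-significant first: 0x5030.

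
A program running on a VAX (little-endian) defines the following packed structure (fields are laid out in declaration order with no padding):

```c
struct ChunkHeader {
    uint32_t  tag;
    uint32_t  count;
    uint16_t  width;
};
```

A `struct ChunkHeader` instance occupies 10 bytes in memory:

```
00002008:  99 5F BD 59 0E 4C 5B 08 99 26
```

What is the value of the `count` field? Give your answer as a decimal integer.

`count` follows `tag` (4 bytes), so it starts at byte offset 4 and occupies 4 bytes.
Bytes at offsets 4..7: 0E 4C 5B 08.
In little-endian order the low byte comes first in memory.
Reassemble most-significant byte first: 08 5B 4C 0E → 0x085B4C0E.
0x085B4C0E = 140200974.

140200974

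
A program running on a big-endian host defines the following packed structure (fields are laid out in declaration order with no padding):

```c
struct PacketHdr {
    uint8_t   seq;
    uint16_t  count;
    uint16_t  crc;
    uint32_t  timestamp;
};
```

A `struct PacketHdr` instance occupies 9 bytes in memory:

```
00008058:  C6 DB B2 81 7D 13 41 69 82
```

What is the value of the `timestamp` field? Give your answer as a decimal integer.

`timestamp` follows `seq` (1 B), `count` (2 B), `crc` (2 B), so it starts at offset 1 + 2 + 2 = 5 and occupies 4 bytes.
Bytes at offsets 5..8: 13 41 69 82.
In big-endian order the high byte comes first in memory.
The bytes are already most-significant first: 0x13416982.
0x13416982 = 323053954.

323053954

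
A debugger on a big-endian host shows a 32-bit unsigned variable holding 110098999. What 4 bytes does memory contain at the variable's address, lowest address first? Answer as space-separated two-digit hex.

110098999 in hexadecimal, padded to 32 bits, is 0x068FFA37.
Split into bytes (most-significant first): 06 8F FA 37.
In big-endian order the high byte comes first in memory.
So the memory order matches the most-significant-first order: 06 8F FA 37.

06 8F FA 37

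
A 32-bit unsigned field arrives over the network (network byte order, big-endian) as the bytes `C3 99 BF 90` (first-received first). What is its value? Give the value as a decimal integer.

3281633168

Big-endian: lowest address holds the most-significant byte.
The bytes are already most-significant first: 0xC399BF90.
0xC399BF90 = 3281633168.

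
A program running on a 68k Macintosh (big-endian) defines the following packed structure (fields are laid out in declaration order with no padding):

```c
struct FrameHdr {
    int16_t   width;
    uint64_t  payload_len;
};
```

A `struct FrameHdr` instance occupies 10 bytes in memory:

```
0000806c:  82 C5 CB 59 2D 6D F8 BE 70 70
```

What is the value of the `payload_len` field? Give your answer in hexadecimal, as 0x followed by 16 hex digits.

`payload_len` follows `width` (2 bytes), so it starts at byte offset 2 and occupies 8 bytes.
Bytes at offsets 2..9: CB 59 2D 6D F8 BE 70 70.
Big-endian: lowest address holds the most-significant byte.
The bytes are already most-significant first: 0xCB592D6DF8BE7070.

0xCB592D6DF8BE7070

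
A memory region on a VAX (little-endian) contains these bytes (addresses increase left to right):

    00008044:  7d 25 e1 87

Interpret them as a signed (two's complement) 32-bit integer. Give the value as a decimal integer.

-2015287939

Little-endian stores the least-significant byte at the lowest address.
Reassemble most-significant byte first: 87 E1 25 7D → 0x87E1257D.
Top bit is set, so as a signed 32-bit value this is 0x87E1257D − 2^32 = -2015287939.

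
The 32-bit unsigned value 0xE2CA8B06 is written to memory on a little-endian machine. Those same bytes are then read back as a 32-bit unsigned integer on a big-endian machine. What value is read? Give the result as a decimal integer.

109824738

Stored little-endian, the bytes at ascending addresses are 06 8B CA E2.
Read back as big-endian, the last byte is least significant, giving 0x068BCAE2.
0x068BCAE2 = 109824738.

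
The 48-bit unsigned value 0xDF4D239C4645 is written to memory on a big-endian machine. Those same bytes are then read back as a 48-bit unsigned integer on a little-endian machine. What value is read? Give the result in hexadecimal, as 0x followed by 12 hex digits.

Stored big-endian, the bytes at ascending addresses are DF 4D 23 9C 46 45.
Read back as little-endian, the first byte is least significant, giving 0x45469C234DDF.

0x45469C234DDF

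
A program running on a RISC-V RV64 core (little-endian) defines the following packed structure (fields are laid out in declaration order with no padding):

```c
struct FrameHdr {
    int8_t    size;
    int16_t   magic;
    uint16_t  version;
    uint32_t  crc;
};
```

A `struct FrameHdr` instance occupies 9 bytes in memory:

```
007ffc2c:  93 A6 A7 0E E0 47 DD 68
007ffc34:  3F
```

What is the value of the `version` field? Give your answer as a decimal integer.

`version` follows `size` (1 B), `magic` (2 B), so it starts at offset 1 + 2 = 3 and occupies 2 bytes.
Bytes at offsets 3..4: 0E E0.
In little-endian order the low byte comes first in memory.
Reassemble most-significant byte first: E0 0E → 0xE00E.
0xE00E = 57358.

57358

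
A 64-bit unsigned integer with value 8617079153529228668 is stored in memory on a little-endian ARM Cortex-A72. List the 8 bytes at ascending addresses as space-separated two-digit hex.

8617079153529228668 in hexadecimal, padded to 64 bits, is 0x779603D5BB888D7C.
Split into bytes (most-significant first): 77 96 03 D5 BB 88 8D 7C.
In little-endian order the low byte comes first in memory.
So at ascending addresses the bytes are 7C 8D 88 BB D5 03 96 77.

7C 8D 88 BB D5 03 96 77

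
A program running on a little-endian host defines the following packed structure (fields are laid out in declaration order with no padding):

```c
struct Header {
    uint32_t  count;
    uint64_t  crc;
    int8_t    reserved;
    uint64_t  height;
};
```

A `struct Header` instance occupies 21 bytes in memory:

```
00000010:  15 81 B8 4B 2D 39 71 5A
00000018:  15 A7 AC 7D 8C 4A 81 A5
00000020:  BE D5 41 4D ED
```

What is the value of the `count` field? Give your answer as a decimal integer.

`count` is the first field, at byte offset 0, occupying 4 bytes.
Bytes at offsets 0..3: 15 81 B8 4B.
Little-endian: lowest address holds the least-significant byte.
Reassemble most-significant byte first: 4B B8 81 15 → 0x4BB88115.
0x4BB88115 = 1270382869.

1270382869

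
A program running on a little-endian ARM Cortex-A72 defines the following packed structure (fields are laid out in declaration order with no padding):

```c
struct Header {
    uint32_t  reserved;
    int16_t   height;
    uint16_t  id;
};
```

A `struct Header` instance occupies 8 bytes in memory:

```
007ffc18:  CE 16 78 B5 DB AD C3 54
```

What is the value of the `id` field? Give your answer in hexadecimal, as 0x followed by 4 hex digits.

0x54C3

`id` follows `reserved` (4 B), `height` (2 B), so it starts at offset 4 + 2 = 6 and occupies 2 bytes.
Bytes at offsets 6..7: C3 54.
In little-endian order the low byte comes first in memory.
Reassemble most-significant byte first: 54 C3 → 0x54C3.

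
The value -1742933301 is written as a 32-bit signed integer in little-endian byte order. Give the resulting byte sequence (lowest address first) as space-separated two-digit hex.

Two's complement of -1742933301 in 32 bits: 1742933301 = 0x67E30D35; invert → 0x981CF2CA; add 1 → 0x981CF2CB.
Split into bytes (most-significant first): 98 1C F2 CB.
Little-endian stores the least-significant byte at the lowest address.
So at ascending addresses the bytes are CB F2 1C 98.

CB F2 1C 98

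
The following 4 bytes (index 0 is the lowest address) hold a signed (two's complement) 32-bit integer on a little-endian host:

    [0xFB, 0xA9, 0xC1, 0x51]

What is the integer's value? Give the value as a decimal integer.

Little-endian: lowest address holds the least-significant byte.
Reassemble most-significant byte first: 51 C1 A9 FB → 0x51C1A9FB.
0x51C1A9FB = 1371646459.

1371646459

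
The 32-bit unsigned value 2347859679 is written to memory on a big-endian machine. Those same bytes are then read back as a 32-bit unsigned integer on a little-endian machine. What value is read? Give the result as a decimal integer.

2347859679 in 32-bit hexadecimal is 0x8BF17EDF.
Stored big-endian, the bytes at ascending addresses are 8B F1 7E DF.
Read back as little-endian, the first byte is least significant, giving 0xDF7EF18B.
0xDF7EF18B = 3749638539.

3749638539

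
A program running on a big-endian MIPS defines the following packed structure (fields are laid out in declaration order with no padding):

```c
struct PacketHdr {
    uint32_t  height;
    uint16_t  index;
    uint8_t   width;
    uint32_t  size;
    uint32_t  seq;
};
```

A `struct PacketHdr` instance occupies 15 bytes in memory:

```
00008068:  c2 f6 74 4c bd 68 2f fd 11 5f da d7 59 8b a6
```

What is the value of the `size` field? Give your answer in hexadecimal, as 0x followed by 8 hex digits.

`size` follows `height` (4 B), `index` (2 B), `width` (1 B), so it starts at offset 4 + 2 + 1 = 7 and occupies 4 bytes.
Bytes at offsets 7..10: FD 11 5F DA.
Big-endian stores the most-significant byte at the lowest address.
The bytes are already most-significant first: 0xFD115FDA.

0xFD115FDA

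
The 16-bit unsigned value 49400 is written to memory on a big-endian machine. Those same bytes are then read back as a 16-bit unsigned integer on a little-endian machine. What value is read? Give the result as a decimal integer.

49400 in 16-bit hexadecimal is 0xC0F8.
Stored big-endian, the bytes at ascending addresses are C0 F8.
Read back as little-endian, the first byte is least significant, giving 0xF8C0.
0xF8C0 = 63680.

63680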